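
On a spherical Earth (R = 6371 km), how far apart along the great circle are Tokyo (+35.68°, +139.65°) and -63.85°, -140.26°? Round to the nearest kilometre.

13067 km

Δλ = -140.26 − 139.65 = -279.91°; wrapped into (−180°, 180°]: 80.09°.
Δφ = -63.85 − 35.68 = -99.53°.
a = sin²(Δφ/2) + cos φ₁ · cos φ₂ · sin²(Δλ/2) = 0.730973.
c = 2·atan2(√a, √(1−a)) = 2.05098 rad → d = 6371·c ≈ 13066.82 km.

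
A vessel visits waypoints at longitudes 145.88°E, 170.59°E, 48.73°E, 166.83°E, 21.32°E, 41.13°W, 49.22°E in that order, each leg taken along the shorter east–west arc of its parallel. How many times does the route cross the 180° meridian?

Leg 1: +145.88° → +170.59°, shortest Δλ = 24.71° (east) — does not cross 180°.
Leg 2: +170.59° → +48.73°, shortest Δλ = -121.86° (west) — does not cross 180°.
Leg 3: +48.73° → +166.83°, shortest Δλ = 118.1° (east) — does not cross 180°.
Leg 4: +166.83° → +21.32°, shortest Δλ = -145.51° (west) — does not cross 180°.
Leg 5: +21.32° → -41.13°, shortest Δλ = -62.45° (west) — does not cross 180°.
Leg 6: -41.13° → +49.22°, shortest Δλ = 90.35° (east) — does not cross 180°.
Total crossings: 0.

0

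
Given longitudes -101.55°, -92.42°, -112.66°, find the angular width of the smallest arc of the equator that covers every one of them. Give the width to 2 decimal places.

Sort the longitudes: -112.66°, -101.55°, -92.42°.
Eastward gaps between consecutive values (wrapping around): 11.11°, 9.13°, 339.76°.
Largest gap = 339.76° ⇒ minimal covering band is its complement: 360° − 339.76° = 20.24°.
Band runs from -112.66° eastward to -92.42°.

20.24°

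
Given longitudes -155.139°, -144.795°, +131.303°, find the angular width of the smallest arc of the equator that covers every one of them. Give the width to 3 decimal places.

83.902°

Sort the longitudes: -155.139°, -144.795°, +131.303°.
Eastward gaps between consecutive values (wrapping around): 10.344°, 276.098°, 73.558°.
Largest gap = 276.098° ⇒ minimal covering band is its complement: 360° − 276.098° = 83.902°.
Band runs from +131.303° eastward to -144.795°, crossing the antimeridian.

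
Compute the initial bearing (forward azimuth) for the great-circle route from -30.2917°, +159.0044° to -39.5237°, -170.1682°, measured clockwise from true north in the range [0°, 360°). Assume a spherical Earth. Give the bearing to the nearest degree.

Δλ = -170.1682 − 159.0044 = -329.1726°; wrapped into (−180°, 180°]: 30.8274°.
θ = atan2( sin Δλ · cos φ₂ , cos φ₁ · sin φ₂ − sin φ₁ · cos φ₂ · cos Δλ )
  = atan2(0.39529, -0.21540) = 118.587° → normalised to [0°, 360°): 118.587°.

119°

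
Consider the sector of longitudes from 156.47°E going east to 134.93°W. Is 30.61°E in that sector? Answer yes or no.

No

Band width going east from +156.47° to -134.93°: ((-134.93 − 156.47) mod 360) = 68.60°.
Offset of +30.61° east of the west edge: ((30.61 − 156.47) mod 360) = 234.14°.
234.14° > 68.60° ⇒ outside.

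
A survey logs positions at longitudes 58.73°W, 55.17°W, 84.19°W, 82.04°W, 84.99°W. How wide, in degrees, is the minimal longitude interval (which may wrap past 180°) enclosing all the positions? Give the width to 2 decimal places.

29.82°

Sort the longitudes: -84.99°, -84.19°, -82.04°, -58.73°, -55.17°.
Eastward gaps between consecutive values (wrapping around): 0.80°, 2.15°, 23.31°, 3.56°, 330.18°.
Largest gap = 330.18° ⇒ minimal covering band is its complement: 360° − 330.18° = 29.82°.
Band runs from -84.99° eastward to -55.17°.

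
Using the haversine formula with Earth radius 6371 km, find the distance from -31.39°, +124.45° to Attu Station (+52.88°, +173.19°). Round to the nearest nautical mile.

Δλ = 173.19 − 124.45 = 48.74°.
Δφ = 52.88 − -31.39 = 84.27°.
a = sin²(Δφ/2) + cos φ₁ · cos φ₂ · sin²(Δλ/2) = 0.537792.
c = 2·atan2(√a, √(1−a)) = 1.64645 rad → d = 6371·c ≈ 10489.55 km ≈ 5663.90 nmi.

5664 nmi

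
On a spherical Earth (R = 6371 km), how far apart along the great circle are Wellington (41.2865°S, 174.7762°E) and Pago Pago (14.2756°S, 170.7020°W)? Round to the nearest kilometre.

Δλ = -170.7020 − 174.7762 = -345.4782°; wrapped into (−180°, 180°]: 14.5218°.
Δφ = -14.2756 − -41.2865 = 27.0109°.
a = sin²(Δφ/2) + cos φ₁ · cos φ₂ · sin²(Δλ/2) = 0.066172.
c = 2·atan2(√a, √(1−a)) = 0.52033 rad → d = 6371·c ≈ 3315.02 km.

3315 km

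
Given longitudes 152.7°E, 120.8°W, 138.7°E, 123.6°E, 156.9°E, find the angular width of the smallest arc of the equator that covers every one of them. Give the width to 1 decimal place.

Sort the longitudes: -120.8°, +123.6°, +138.7°, +152.7°, +156.9°.
Eastward gaps between consecutive values (wrapping around): 244.4°, 15.1°, 14.0°, 4.2°, 82.3°.
Largest gap = 244.4° ⇒ minimal covering band is its complement: 360° − 244.4° = 115.6°.
Band runs from +123.6° eastward to -120.8°, crossing the antimeridian.

115.6°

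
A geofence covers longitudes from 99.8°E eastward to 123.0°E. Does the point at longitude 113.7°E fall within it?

Band width going east from +99.8° to +123.0°: ((123.0 − 99.8) mod 360) = 23.2°.
Offset of +113.7° east of the west edge: ((113.7 − 99.8) mod 360) = 13.9°.
13.9° ≤ 23.2° ⇒ inside.

Yes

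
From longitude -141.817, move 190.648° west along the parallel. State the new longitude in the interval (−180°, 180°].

+27.535°

Start at -141.817°; shift −190.648° → -332.465°.
-332.465° lies outside (−180°, 180°]; add 360° → +27.535°.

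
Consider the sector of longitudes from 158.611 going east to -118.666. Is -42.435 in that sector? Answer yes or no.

Band width going east from +158.611° to -118.666°: ((-118.666 − 158.611) mod 360) = 82.723°.
Offset of -42.435° east of the west edge: ((-42.435 − 158.611) mod 360) = 158.954°.
158.954° > 82.723° ⇒ outside.

No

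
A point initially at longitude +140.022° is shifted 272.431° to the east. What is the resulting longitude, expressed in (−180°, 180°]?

+52.453°

Start at +140.022°; shift +272.431° → +412.453°.
+412.453° lies outside (−180°, 180°]; subtract 360° → +52.453°.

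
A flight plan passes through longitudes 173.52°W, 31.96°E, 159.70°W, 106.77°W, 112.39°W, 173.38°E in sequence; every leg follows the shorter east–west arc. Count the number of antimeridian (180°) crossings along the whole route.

3

Leg 1: -173.52° → +31.96°, shortest Δλ = -154.52° (west) — crosses 180°.
Leg 2: +31.96° → -159.70°, shortest Δλ = 168.34° (east) — crosses 180°.
Leg 3: -159.70° → -106.77°, shortest Δλ = 52.93° (east) — does not cross 180°.
Leg 4: -106.77° → -112.39°, shortest Δλ = -5.62° (west) — does not cross 180°.
Leg 5: -112.39° → +173.38°, shortest Δλ = -74.23° (west) — crosses 180°.
Total crossings: 3.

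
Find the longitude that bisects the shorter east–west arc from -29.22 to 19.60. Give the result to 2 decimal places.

-4.81°

Signed shortest Δλ from -29.22° to +19.60° is +48.82°.
Midpoint longitude = -29.22° + (+48.82°)/2 = -29.22° + 24.41° = -4.81°.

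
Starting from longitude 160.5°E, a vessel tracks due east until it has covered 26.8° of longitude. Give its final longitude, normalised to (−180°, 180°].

172.7°W

Start at +160.5°; shift +26.8° → +187.3°.
+187.3° lies outside (−180°, 180°]; subtract 360° → -172.7°.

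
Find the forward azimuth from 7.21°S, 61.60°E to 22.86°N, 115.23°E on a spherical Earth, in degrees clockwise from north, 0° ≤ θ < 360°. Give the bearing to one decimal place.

58.5°

Δλ = 115.23 − 61.60 = 53.63°.
θ = atan2( sin Δλ · cos φ₂ , cos φ₁ · sin φ₂ − sin φ₁ · cos φ₂ · cos Δλ )
  = atan2(0.74196, 0.45399) = 58.539° → normalised to [0°, 360°): 58.539°.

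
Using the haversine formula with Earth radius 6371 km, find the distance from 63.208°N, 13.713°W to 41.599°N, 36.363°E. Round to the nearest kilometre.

4004 km

Δλ = 36.363 − -13.713 = 50.076°.
Δφ = 41.599 − 63.208 = -21.609°.
a = sin²(Δφ/2) + cos φ₁ · cos φ₂ · sin²(Δλ/2) = 0.095516.
c = 2·atan2(√a, √(1−a)) = 0.62840 rad → d = 6371·c ≈ 4003.55 km.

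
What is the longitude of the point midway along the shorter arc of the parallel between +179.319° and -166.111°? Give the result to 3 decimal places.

Signed shortest Δλ from +179.319° to -166.111° is +14.570°.
Midpoint longitude = +179.319° + (+14.570°)/2 = +179.319° + 7.285° = +186.604°.
Normalise into (−180°, 180°]: -173.396°.
(The naïve average (+179.319 + -166.111)/2 = 6.604° is on the wrong side of the globe.)

-173.396°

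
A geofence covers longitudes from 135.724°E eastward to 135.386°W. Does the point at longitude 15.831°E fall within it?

Band width going east from +135.724° to -135.386°: ((-135.386 − 135.724) mod 360) = 88.890°.
Offset of +15.831° east of the west edge: ((15.831 − 135.724) mod 360) = 240.107°.
240.107° > 88.890° ⇒ outside.

No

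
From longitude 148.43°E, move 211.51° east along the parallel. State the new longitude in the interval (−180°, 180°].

0.06°W

Start at +148.43°; shift +211.51° → +359.94°.
+359.94° lies outside (−180°, 180°]; subtract 360° → -0.06°.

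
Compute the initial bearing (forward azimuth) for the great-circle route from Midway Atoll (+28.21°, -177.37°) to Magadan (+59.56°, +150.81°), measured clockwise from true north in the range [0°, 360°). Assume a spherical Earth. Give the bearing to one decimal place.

334.3°

Δλ = 150.81 − -177.37 = 328.18°; wrapped into (−180°, 180°]: -31.82°.
θ = atan2( sin Δλ · cos φ₂ , cos φ₁ · sin φ₂ − sin φ₁ · cos φ₂ · cos Δλ )
  = atan2(-0.26712, 0.55626) = -25.651° → normalised to [0°, 360°): 334.349°.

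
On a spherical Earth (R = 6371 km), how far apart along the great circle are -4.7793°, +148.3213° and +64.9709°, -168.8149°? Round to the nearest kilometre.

Δλ = -168.8149 − 148.3213 = -317.1362°; wrapped into (−180°, 180°]: 42.8638°.
Δφ = 64.9709 − -4.7793 = 69.7502°.
a = sin²(Δφ/2) + cos φ₁ · cos φ₂ · sin²(Δλ/2) = 0.383233.
c = 2·atan2(√a, √(1−a)) = 1.33509 rad → d = 6371·c ≈ 8505.84 km.

8506 km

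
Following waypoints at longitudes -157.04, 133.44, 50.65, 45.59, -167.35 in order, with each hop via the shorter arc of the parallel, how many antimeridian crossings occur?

Leg 1: -157.04° → +133.44°, shortest Δλ = -69.52° (west) — crosses 180°.
Leg 2: +133.44° → +50.65°, shortest Δλ = -82.79° (west) — does not cross 180°.
Leg 3: +50.65° → +45.59°, shortest Δλ = -5.06° (west) — does not cross 180°.
Leg 4: +45.59° → -167.35°, shortest Δλ = 147.06° (east) — crosses 180°.
Total crossings: 2.

2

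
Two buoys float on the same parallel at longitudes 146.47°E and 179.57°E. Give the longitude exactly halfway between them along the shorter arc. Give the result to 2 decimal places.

163.02°E

Signed shortest Δλ from +146.47° to +179.57° is +33.10°.
Midpoint longitude = +146.47° + (+33.10°)/2 = +146.47° + 16.55° = +163.02°.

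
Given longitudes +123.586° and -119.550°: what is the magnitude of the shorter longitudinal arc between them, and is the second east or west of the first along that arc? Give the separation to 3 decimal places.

116.864° east

Raw difference: -119.550 − 123.586 = -243.136°.
Normalise into (−180°, 180°]: -243.136° + 360° = 116.864°.
Positive ⇒ the second point lies to the east; separation 116.864°.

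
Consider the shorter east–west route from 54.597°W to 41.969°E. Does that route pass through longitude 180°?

No

Signed shortest Δλ = ((41.969 − -54.597 + 180) mod 360) − 180 = 96.566°.
Going east by 96.566° from -54.597° reaches +41.969° without touching 180°.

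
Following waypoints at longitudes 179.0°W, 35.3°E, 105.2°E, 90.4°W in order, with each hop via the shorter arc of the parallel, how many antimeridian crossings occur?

Leg 1: -179.0° → +35.3°, shortest Δλ = -145.7° (west) — crosses 180°.
Leg 2: +35.3° → +105.2°, shortest Δλ = 69.9° (east) — does not cross 180°.
Leg 3: +105.2° → -90.4°, shortest Δλ = 164.4° (east) — crosses 180°.
Total crossings: 2.

2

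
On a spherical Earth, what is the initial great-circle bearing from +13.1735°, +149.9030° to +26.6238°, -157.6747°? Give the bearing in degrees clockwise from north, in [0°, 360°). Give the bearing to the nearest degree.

Δλ = -157.6747 − 149.9030 = -307.5777°; wrapped into (−180°, 180°]: 52.4223°.
θ = atan2( sin Δλ · cos φ₂ , cos φ₁ · sin φ₂ − sin φ₁ · cos φ₂ · cos Δλ )
  = atan2(0.70849, 0.31209) = 66.226° → normalised to [0°, 360°): 66.226°.

66°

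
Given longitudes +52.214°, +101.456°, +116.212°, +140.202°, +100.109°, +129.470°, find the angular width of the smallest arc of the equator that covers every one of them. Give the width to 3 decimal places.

87.988°

Sort the longitudes: +52.214°, +100.109°, +101.456°, +116.212°, +129.470°, +140.202°.
Eastward gaps between consecutive values (wrapping around): 47.895°, 1.347°, 14.756°, 13.258°, 10.732°, 272.012°.
Largest gap = 272.012° ⇒ minimal covering band is its complement: 360° − 272.012° = 87.988°.
Band runs from +52.214° eastward to +140.202°.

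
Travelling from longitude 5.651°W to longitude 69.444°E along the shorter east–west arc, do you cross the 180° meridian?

Signed shortest Δλ = ((69.444 − -5.651 + 180) mod 360) − 180 = 75.095°.
Going east by 75.095° from -5.651° reaches +69.444° without touching 180°.

No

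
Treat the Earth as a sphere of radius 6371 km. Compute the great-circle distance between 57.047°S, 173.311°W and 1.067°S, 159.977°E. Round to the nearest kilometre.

6661 km

Δλ = 159.977 − -173.311 = 333.288°; wrapped into (−180°, 180°]: -26.712°.
Δφ = -1.067 − -57.047 = 55.980°.
a = sin²(Δφ/2) + cos φ₁ · cos φ₂ · sin²(Δλ/2) = 0.249280.
c = 2·atan2(√a, √(1−a)) = 1.04553 rad → d = 6371·c ≈ 6661.09 km.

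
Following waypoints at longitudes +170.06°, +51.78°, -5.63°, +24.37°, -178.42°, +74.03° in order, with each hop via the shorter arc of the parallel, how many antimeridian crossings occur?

Leg 1: +170.06° → +51.78°, shortest Δλ = -118.28° (west) — does not cross 180°.
Leg 2: +51.78° → -5.63°, shortest Δλ = -57.41° (west) — does not cross 180°.
Leg 3: -5.63° → +24.37°, shortest Δλ = 30.0° (east) — does not cross 180°.
Leg 4: +24.37° → -178.42°, shortest Δλ = 157.21° (east) — crosses 180°.
Leg 5: -178.42° → +74.03°, shortest Δλ = -107.55° (west) — crosses 180°.
Total crossings: 2.

2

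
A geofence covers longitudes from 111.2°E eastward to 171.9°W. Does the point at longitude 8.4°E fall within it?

No

Band width going east from +111.2° to -171.9°: ((-171.9 − 111.2) mod 360) = 76.9°.
Offset of +8.4° east of the west edge: ((8.4 − 111.2) mod 360) = 257.2°.
257.2° > 76.9° ⇒ outside.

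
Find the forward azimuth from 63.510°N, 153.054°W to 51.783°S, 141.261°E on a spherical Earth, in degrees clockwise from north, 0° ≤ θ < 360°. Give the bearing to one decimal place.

224.3°

Δλ = 141.261 − -153.054 = 294.315°; wrapped into (−180°, 180°]: -65.685°.
θ = atan2( sin Δλ · cos φ₂ , cos φ₁ · sin φ₂ − sin φ₁ · cos φ₂ · cos Δλ )
  = atan2(-0.56377, -0.57843) = -135.735° → normalised to [0°, 360°): 224.265°.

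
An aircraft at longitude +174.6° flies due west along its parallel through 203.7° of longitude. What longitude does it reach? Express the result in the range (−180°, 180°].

Start at +174.6°; shift −203.7° → -29.1°.
-29.1° already lies in (−180°, 180°].

-29.1°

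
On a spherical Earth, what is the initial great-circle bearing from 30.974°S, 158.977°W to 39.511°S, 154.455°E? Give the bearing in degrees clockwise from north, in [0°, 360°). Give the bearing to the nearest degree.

Δλ = 154.455 − -158.977 = 313.432°; wrapped into (−180°, 180°]: -46.568°.
θ = atan2( sin Δλ · cos φ₂ , cos φ₁ · sin φ₂ − sin φ₁ · cos φ₂ · cos Δλ )
  = atan2(-0.56026, -0.27253) = -115.940° → normalised to [0°, 360°): 244.060°.

244°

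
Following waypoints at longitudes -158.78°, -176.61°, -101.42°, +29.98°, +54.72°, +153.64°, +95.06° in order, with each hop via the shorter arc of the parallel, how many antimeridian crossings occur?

0

Leg 1: -158.78° → -176.61°, shortest Δλ = -17.83° (west) — does not cross 180°.
Leg 2: -176.61° → -101.42°, shortest Δλ = 75.19° (east) — does not cross 180°.
Leg 3: -101.42° → +29.98°, shortest Δλ = 131.4° (east) — does not cross 180°.
Leg 4: +29.98° → +54.72°, shortest Δλ = 24.74° (east) — does not cross 180°.
Leg 5: +54.72° → +153.64°, shortest Δλ = 98.92° (east) — does not cross 180°.
Leg 6: +153.64° → +95.06°, shortest Δλ = -58.58° (west) — does not cross 180°.
Total crossings: 0.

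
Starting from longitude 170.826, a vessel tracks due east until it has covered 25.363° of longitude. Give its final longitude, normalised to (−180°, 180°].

-163.811°

Start at +170.826°; shift +25.363° → +196.189°.
+196.189° lies outside (−180°, 180°]; subtract 360° → -163.811°.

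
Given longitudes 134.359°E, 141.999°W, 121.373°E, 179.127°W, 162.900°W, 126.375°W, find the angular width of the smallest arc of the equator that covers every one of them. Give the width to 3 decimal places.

Sort the longitudes: -179.127°, -162.900°, -141.999°, -126.375°, +121.373°, +134.359°.
Eastward gaps between consecutive values (wrapping around): 16.227°, 20.901°, 15.624°, 247.748°, 12.986°, 46.514°.
Largest gap = 247.748° ⇒ minimal covering band is its complement: 360° − 247.748° = 112.252°.
Band runs from +121.373° eastward to -126.375°, crossing the antimeridian.

112.252°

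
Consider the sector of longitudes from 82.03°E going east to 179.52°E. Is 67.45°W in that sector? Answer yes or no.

No

Band width going east from +82.03° to +179.52°: ((179.52 − 82.03) mod 360) = 97.49°.
Offset of -67.45° east of the west edge: ((-67.45 − 82.03) mod 360) = 210.52°.
210.52° > 97.49° ⇒ outside.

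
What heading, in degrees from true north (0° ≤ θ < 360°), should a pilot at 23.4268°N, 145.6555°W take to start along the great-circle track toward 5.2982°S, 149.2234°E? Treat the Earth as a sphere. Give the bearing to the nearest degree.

Δλ = 149.2234 − -145.6555 = 294.8789°; wrapped into (−180°, 180°]: -65.1211°.
θ = atan2( sin Δλ · cos φ₂ , cos φ₁ · sin φ₂ − sin φ₁ · cos φ₂ · cos Δλ )
  = atan2(-0.90332, -0.25127) = -105.545° → normalised to [0°, 360°): 254.455°.

254°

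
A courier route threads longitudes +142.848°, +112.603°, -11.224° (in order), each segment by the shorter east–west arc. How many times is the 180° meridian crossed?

0

Leg 1: +142.848° → +112.603°, shortest Δλ = -30.245° (west) — does not cross 180°.
Leg 2: +112.603° → -11.224°, shortest Δλ = -123.827° (west) — does not cross 180°.
Total crossings: 0.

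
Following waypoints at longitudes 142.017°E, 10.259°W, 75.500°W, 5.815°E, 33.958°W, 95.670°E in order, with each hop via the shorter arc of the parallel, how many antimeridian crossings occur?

0

Leg 1: +142.017° → -10.259°, shortest Δλ = -152.276° (west) — does not cross 180°.
Leg 2: -10.259° → -75.500°, shortest Δλ = -65.241° (west) — does not cross 180°.
Leg 3: -75.500° → +5.815°, shortest Δλ = 81.315° (east) — does not cross 180°.
Leg 4: +5.815° → -33.958°, shortest Δλ = -39.773° (west) — does not cross 180°.
Leg 5: -33.958° → +95.670°, shortest Δλ = 129.628° (east) — does not cross 180°.
Total crossings: 0.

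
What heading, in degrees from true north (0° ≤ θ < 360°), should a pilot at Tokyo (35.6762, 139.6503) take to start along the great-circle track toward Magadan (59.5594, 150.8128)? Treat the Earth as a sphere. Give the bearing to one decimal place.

13.4°

Δλ = 150.8128 − 139.6503 = 11.1625°.
θ = atan2( sin Δλ · cos φ₂ , cos φ₁ · sin φ₂ − sin φ₁ · cos φ₂ · cos Δλ )
  = atan2(0.09808, 0.41046) = 13.439° → normalised to [0°, 360°): 13.439°.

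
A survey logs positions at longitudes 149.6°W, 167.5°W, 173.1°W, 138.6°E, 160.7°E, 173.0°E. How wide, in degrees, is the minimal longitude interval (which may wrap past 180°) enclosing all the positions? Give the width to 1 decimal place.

Sort the longitudes: -173.1°, -167.5°, -149.6°, +138.6°, +160.7°, +173.0°.
Eastward gaps between consecutive values (wrapping around): 5.6°, 17.9°, 288.2°, 22.1°, 12.3°, 13.9°.
Largest gap = 288.2° ⇒ minimal covering band is its complement: 360° − 288.2° = 71.8°.
Band runs from +138.6° eastward to -149.6°, crossing the antimeridian.

71.8°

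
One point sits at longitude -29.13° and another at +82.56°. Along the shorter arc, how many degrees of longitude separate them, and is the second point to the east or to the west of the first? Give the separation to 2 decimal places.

111.69° east

Raw difference: 82.56 − -29.13 = 111.69°.
Normalise into (−180°, 180°]: 111.69° stays 111.69°.
Positive ⇒ the second point lies to the east; separation 111.69°.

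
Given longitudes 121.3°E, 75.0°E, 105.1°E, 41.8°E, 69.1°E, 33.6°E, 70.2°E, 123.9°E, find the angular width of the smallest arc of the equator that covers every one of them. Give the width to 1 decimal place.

Sort the longitudes: +33.6°, +41.8°, +69.1°, +70.2°, +75.0°, +105.1°, +121.3°, +123.9°.
Eastward gaps between consecutive values (wrapping around): 8.2°, 27.3°, 1.1°, 4.8°, 30.1°, 16.2°, 2.6°, 269.7°.
Largest gap = 269.7° ⇒ minimal covering band is its complement: 360° − 269.7° = 90.3°.
Band runs from +33.6° eastward to +123.9°.

90.3°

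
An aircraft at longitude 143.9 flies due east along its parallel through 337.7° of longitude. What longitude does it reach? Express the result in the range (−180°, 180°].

Start at +143.9°; shift +337.7° → +481.6°.
+481.6° lies outside (−180°, 180°]; subtract 360° → +121.6°.

+121.6°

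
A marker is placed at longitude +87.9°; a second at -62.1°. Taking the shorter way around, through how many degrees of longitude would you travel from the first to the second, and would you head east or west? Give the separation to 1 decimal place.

Raw difference: -62.1 − 87.9 = -150.0°.
Normalise into (−180°, 180°]: -150.0° stays -150.0°.
Negative ⇒ the second point lies to the west; separation 150.0°.

150.0° west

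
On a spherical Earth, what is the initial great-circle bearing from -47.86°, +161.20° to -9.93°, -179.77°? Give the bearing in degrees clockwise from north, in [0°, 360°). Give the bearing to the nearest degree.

29°

Δλ = -179.77 − 161.20 = -340.97°; wrapped into (−180°, 180°]: 19.03°.
θ = atan2( sin Δλ · cos φ₂ , cos φ₁ · sin φ₂ − sin φ₁ · cos φ₂ · cos Δλ )
  = atan2(0.32118, 0.57478) = 29.196° → normalised to [0°, 360°): 29.196°.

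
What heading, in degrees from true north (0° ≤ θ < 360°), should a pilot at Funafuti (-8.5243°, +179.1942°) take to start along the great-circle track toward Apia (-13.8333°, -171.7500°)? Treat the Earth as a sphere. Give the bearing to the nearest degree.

122°

Δλ = -171.7500 − 179.1942 = -350.9442°; wrapped into (−180°, 180°]: 9.0558°.
θ = atan2( sin Δλ · cos φ₂ , cos φ₁ · sin φ₂ − sin φ₁ · cos φ₂ · cos Δλ )
  = atan2(0.15283, -0.09432) = 121.681° → normalised to [0°, 360°): 121.681°.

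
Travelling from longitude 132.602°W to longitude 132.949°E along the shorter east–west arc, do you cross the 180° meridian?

Yes

Naïve |132.949 − -132.602| = 265.551° > 180°, so the shorter arc goes the other way round — across 180°.
Signed shortest Δλ = ((132.949 − -132.602 + 180) mod 360) − 180 = -94.449°.
Going west by 94.449° from -132.602° passes through 180° before reaching +132.949°.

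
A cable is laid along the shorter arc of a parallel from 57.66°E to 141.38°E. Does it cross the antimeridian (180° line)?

Signed shortest Δλ = ((141.38 − 57.66 + 180) mod 360) − 180 = 83.72°.
Going east by 83.72° from +57.66° reaches +141.38° without touching 180°.

No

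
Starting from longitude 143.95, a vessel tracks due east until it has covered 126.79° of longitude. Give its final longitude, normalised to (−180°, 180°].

Start at +143.95°; shift +126.79° → +270.74°.
+270.74° lies outside (−180°, 180°]; subtract 360° → -89.26°.

-89.26°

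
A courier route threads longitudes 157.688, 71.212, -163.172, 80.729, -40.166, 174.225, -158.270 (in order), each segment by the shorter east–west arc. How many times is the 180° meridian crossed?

4

Leg 1: +157.688° → +71.212°, shortest Δλ = -86.476° (west) — does not cross 180°.
Leg 2: +71.212° → -163.172°, shortest Δλ = 125.616° (east) — crosses 180°.
Leg 3: -163.172° → +80.729°, shortest Δλ = -116.099° (west) — crosses 180°.
Leg 4: +80.729° → -40.166°, shortest Δλ = -120.895° (west) — does not cross 180°.
Leg 5: -40.166° → +174.225°, shortest Δλ = -145.609° (west) — crosses 180°.
Leg 6: +174.225° → -158.270°, shortest Δλ = 27.505° (east) — crosses 180°.
Total crossings: 4.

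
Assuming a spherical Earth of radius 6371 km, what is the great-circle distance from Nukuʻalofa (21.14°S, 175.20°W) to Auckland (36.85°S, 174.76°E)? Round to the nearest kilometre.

Δλ = 174.76 − -175.20 = 349.96°; wrapped into (−180°, 180°]: -10.04°.
Δφ = -36.85 − -21.14 = -15.71°.
a = sin²(Δφ/2) + cos φ₁ · cos φ₂ · sin²(Δλ/2) = 0.024392.
c = 2·atan2(√a, √(1−a)) = 0.31365 rad → d = 6371·c ≈ 1998.24 km.

1998 km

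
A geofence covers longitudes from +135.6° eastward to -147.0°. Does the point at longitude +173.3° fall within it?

Yes

Band width going east from +135.6° to -147.0°: ((-147.0 − 135.6) mod 360) = 77.4°.
Offset of +173.3° east of the west edge: ((173.3 − 135.6) mod 360) = 37.7°.
37.7° ≤ 77.4° ⇒ inside.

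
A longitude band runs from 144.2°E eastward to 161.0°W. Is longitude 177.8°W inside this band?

Yes

Band width going east from +144.2° to -161.0°: ((-161.0 − 144.2) mod 360) = 54.8°.
Offset of -177.8° east of the west edge: ((-177.8 − 144.2) mod 360) = 38.0°.
38.0° ≤ 54.8° ⇒ inside.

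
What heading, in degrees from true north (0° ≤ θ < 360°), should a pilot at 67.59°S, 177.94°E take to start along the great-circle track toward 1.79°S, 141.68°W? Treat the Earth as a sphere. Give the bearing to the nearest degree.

Δλ = -141.68 − 177.94 = -319.62°; wrapped into (−180°, 180°]: 40.38°.
θ = atan2( sin Δλ · cos φ₂ , cos φ₁ · sin φ₂ − sin φ₁ · cos φ₂ · cos Δλ )
  = atan2(0.64754, 0.69198) = 43.100° → normalised to [0°, 360°): 43.100°.

43°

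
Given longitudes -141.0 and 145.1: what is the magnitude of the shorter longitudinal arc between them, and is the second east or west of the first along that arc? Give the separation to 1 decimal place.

Raw difference: 145.1 − -141.0 = 286.1°.
Normalise into (−180°, 180°]: 286.1° − 360° = -73.9°.
Negative ⇒ the second point lies to the west; separation 73.9°.

73.9° west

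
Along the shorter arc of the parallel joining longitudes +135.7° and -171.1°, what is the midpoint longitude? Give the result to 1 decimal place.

Signed shortest Δλ from +135.7° to -171.1° is +53.2°.
Midpoint longitude = +135.7° + (+53.2°)/2 = +135.7° + 26.6° = +162.3°.
(The naïve average (+135.7 + -171.1)/2 = -17.7° is on the wrong side of the globe.)

+162.3°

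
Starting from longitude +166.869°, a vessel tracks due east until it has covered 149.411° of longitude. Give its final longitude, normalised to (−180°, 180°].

-43.720°

Start at +166.869°; shift +149.411° → +316.280°.
+316.280° lies outside (−180°, 180°]; subtract 360° → -43.720°.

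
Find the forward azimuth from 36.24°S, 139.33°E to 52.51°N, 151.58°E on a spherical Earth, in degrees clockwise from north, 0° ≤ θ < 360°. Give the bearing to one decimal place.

7.4°

Δλ = 151.58 − 139.33 = 12.25°.
θ = atan2( sin Δλ · cos φ₂ , cos φ₁ · sin φ₂ − sin φ₁ · cos φ₂ · cos Δλ )
  = atan2(0.12914, 0.99157) = 7.420° → normalised to [0°, 360°): 7.420°.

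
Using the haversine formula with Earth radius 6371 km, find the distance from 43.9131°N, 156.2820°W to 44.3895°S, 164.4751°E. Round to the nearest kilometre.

Δλ = 164.4751 − -156.2820 = 320.7571°; wrapped into (−180°, 180°]: -39.2429°.
Δφ = -44.3895 − 43.9131 = -88.3026°.
a = sin²(Δφ/2) + cos φ₁ · cos φ₂ · sin²(Δλ/2) = 0.543240.
c = 2·atan2(√a, √(1−a)) = 1.65738 rad → d = 6371·c ≈ 10559.20 km.

10559 km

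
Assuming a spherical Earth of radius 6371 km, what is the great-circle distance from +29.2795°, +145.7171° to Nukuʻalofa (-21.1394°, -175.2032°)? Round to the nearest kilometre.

Δλ = -175.2032 − 145.7171 = -320.9203°; wrapped into (−180°, 180°]: 39.0797°.
Δφ = -21.1394 − 29.2795 = -50.4189°.
a = sin²(Δφ/2) + cos φ₁ · cos φ₂ · sin²(Δλ/2) = 0.272423.
c = 2·atan2(√a, √(1−a)) = 1.09825 rad → d = 6371·c ≈ 6996.95 km.

6997 km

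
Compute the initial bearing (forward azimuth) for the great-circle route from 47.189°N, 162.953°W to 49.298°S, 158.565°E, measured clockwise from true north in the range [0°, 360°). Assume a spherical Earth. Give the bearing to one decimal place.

204.5°

Δλ = 158.565 − -162.953 = 321.518°; wrapped into (−180°, 180°]: -38.482°.
θ = atan2( sin Δλ · cos φ₂ , cos φ₁ · sin φ₂ − sin φ₁ · cos φ₂ · cos Δλ )
  = atan2(-0.40580, -0.88969) = -155.482° → normalised to [0°, 360°): 204.518°.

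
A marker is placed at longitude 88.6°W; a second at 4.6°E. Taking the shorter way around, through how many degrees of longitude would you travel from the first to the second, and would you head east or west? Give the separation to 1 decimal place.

93.2° east

Raw difference: 4.6 − -88.6 = 93.2°.
Normalise into (−180°, 180°]: 93.2° stays 93.2°.
Positive ⇒ the second point lies to the east; separation 93.2°.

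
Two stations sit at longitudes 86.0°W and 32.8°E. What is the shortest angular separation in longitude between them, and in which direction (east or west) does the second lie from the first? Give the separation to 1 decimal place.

Raw difference: 32.8 − -86.0 = 118.8°.
Normalise into (−180°, 180°]: 118.8° stays 118.8°.
Positive ⇒ the second point lies to the east; separation 118.8°.

118.8° east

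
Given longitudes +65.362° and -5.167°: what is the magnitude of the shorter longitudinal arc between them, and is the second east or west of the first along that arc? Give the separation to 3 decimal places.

70.529° west

Raw difference: -5.167 − 65.362 = -70.529°.
Normalise into (−180°, 180°]: -70.529° stays -70.529°.
Negative ⇒ the second point lies to the west; separation 70.529°.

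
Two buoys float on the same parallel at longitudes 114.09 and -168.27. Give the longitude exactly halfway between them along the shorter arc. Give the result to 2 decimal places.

+152.91°

Signed shortest Δλ from +114.09° to -168.27° is +77.64°.
Midpoint longitude = +114.09° + (+77.64°)/2 = +114.09° + 38.82° = +152.91°.
(The naïve average (+114.09 + -168.27)/2 = -27.09° is on the wrong side of the globe.)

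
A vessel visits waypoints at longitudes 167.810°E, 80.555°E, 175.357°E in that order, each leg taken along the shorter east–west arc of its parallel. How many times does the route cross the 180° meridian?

0

Leg 1: +167.810° → +80.555°, shortest Δλ = -87.255° (west) — does not cross 180°.
Leg 2: +80.555° → +175.357°, shortest Δλ = 94.802° (east) — does not cross 180°.
Total crossings: 0.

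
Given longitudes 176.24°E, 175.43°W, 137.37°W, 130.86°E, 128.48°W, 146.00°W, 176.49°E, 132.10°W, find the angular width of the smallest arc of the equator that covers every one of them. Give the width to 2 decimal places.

Sort the longitudes: -175.43°, -146.00°, -137.37°, -132.10°, -128.48°, +130.86°, +176.24°, +176.49°.
Eastward gaps between consecutive values (wrapping around): 29.43°, 8.63°, 5.27°, 3.62°, 259.34°, 45.38°, 0.25°, 8.08°.
Largest gap = 259.34° ⇒ minimal covering band is its complement: 360° − 259.34° = 100.66°.
Band runs from +130.86° eastward to -128.48°, crossing the antimeridian.

100.66°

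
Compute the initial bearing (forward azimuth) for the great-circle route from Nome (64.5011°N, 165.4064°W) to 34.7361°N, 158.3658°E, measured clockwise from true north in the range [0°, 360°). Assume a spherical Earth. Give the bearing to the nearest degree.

234°

Δλ = 158.3658 − -165.4064 = 323.7722°; wrapped into (−180°, 180°]: -36.2278°.
θ = atan2( sin Δλ · cos φ₂ , cos φ₁ · sin φ₂ − sin φ₁ · cos φ₂ · cos Δλ )
  = atan2(-0.48567, -0.35305) = -126.014° → normalised to [0°, 360°): 233.986°.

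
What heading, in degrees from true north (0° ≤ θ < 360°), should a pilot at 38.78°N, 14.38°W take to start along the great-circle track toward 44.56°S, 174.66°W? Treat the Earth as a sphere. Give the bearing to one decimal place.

242.2°

Δλ = -174.66 − -14.38 = -160.28°.
θ = atan2( sin Δλ · cos φ₂ , cos φ₁ · sin φ₂ − sin φ₁ · cos φ₂ · cos Δλ )
  = atan2(-0.24042, -0.12688) = -117.823° → normalised to [0°, 360°): 242.177°.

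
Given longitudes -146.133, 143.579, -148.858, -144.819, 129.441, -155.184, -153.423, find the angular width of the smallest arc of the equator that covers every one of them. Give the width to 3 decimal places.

Sort the longitudes: -155.184°, -153.423°, -148.858°, -146.133°, -144.819°, +129.441°, +143.579°.
Eastward gaps between consecutive values (wrapping around): 1.761°, 4.565°, 2.725°, 1.314°, 274.260°, 14.138°, 61.237°.
Largest gap = 274.260° ⇒ minimal covering band is its complement: 360° − 274.260° = 85.740°.
Band runs from +129.441° eastward to -144.819°, crossing the antimeridian.

85.740°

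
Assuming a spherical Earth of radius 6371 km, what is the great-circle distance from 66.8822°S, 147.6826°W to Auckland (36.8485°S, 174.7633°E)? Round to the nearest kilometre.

4093 km

Δλ = 174.7633 − -147.6826 = 322.4459°; wrapped into (−180°, 180°]: -37.5541°.
Δφ = -36.8485 − -66.8822 = 30.0337°.
a = sin²(Δφ/2) + cos φ₁ · cos φ₂ · sin²(Δλ/2) = 0.099688.
c = 2·atan2(√a, √(1−a)) = 0.64246 rad → d = 6371·c ≈ 4093.11 km.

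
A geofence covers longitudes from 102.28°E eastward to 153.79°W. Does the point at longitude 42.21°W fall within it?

Band width going east from +102.28° to -153.79°: ((-153.79 − 102.28) mod 360) = 103.93°.
Offset of -42.21° east of the west edge: ((-42.21 − 102.28) mod 360) = 215.51°.
215.51° > 103.93° ⇒ outside.

No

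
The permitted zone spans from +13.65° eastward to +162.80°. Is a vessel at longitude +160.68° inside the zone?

Band width going east from +13.65° to +162.80°: ((162.80 − 13.65) mod 360) = 149.15°.
Offset of +160.68° east of the west edge: ((160.68 − 13.65) mod 360) = 147.03°.
147.03° ≤ 149.15° ⇒ inside.

Yes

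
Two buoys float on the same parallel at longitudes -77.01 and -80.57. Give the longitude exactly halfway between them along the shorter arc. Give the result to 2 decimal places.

-78.79°

Signed shortest Δλ from -77.01° to -80.57° is -3.56°.
Midpoint longitude = -77.01° + (-3.56°)/2 = -77.01° − 1.78° = -78.79°.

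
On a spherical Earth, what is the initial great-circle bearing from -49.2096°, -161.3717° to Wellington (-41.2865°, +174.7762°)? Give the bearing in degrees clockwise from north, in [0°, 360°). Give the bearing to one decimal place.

286.4°

Δλ = 174.7762 − -161.3717 = 336.1479°; wrapped into (−180°, 180°]: -23.8521°.
θ = atan2( sin Δλ · cos φ₂ , cos φ₁ · sin φ₂ − sin φ₁ · cos φ₂ · cos Δλ )
  = atan2(-0.30386, 0.08926) = -73.630° → normalised to [0°, 360°): 286.370°.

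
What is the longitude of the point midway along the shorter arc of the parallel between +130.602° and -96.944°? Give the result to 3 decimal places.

Signed shortest Δλ from +130.602° to -96.944° is +132.454°.
Midpoint longitude = +130.602° + (+132.454°)/2 = +130.602° + 66.227° = +196.829°.
Normalise into (−180°, 180°]: -163.171°.
(The naïve average (+130.602 + -96.944)/2 = 16.829° is on the wrong side of the globe.)

-163.171°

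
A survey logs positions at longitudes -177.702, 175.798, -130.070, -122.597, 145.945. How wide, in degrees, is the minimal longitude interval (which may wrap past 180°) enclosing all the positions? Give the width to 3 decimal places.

Sort the longitudes: -177.702°, -130.070°, -122.597°, +145.945°, +175.798°.
Eastward gaps between consecutive values (wrapping around): 47.632°, 7.473°, 268.542°, 29.853°, 6.500°.
Largest gap = 268.542° ⇒ minimal covering band is its complement: 360° − 268.542° = 91.458°.
Band runs from +145.945° eastward to -122.597°, crossing the antimeridian.

91.458°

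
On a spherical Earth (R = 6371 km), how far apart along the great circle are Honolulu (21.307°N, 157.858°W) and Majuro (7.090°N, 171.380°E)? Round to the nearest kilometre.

Δλ = 171.380 − -157.858 = 329.238°; wrapped into (−180°, 180°]: -30.762°.
Δφ = 7.090 − 21.307 = -14.217°.
a = sin²(Δφ/2) + cos φ₁ · cos φ₂ · sin²(Δλ/2) = 0.080354.
c = 2·atan2(√a, √(1−a)) = 0.57482 rad → d = 6371·c ≈ 3662.16 km.

3662 km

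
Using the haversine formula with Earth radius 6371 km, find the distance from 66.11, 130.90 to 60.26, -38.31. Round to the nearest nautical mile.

3205 nmi

Δλ = -38.31 − 130.90 = -169.21°.
Δφ = 60.26 − 66.11 = -5.85°.
a = sin²(Δφ/2) + cos φ₁ · cos φ₂ · sin²(Δλ/2) = 0.201725.
c = 2·atan2(√a, √(1−a)) = 0.93160 rad → d = 6371·c ≈ 5935.23 km ≈ 3204.77 nmi.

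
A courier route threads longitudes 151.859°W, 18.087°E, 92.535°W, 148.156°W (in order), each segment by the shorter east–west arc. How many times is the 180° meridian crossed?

Leg 1: -151.859° → +18.087°, shortest Δλ = 169.946° (east) — does not cross 180°.
Leg 2: +18.087° → -92.535°, shortest Δλ = -110.622° (west) — does not cross 180°.
Leg 3: -92.535° → -148.156°, shortest Δλ = -55.621° (west) — does not cross 180°.
Total crossings: 0.

0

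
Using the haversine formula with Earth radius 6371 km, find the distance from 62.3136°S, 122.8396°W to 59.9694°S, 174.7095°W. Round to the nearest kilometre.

2720 km

Δλ = -174.7095 − -122.8396 = -51.8699°.
Δφ = -59.9694 − -62.3136 = 2.3442°.
a = sin²(Δφ/2) + cos φ₁ · cos φ₂ · sin²(Δλ/2) = 0.044896.
c = 2·atan2(√a, √(1−a)) = 0.42701 rad → d = 6371·c ≈ 2720.48 km.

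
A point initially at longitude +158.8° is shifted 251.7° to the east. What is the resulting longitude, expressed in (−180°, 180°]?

Start at +158.8°; shift +251.7° → +410.5°.
+410.5° lies outside (−180°, 180°]; subtract 360° → +50.5°.

+50.5°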